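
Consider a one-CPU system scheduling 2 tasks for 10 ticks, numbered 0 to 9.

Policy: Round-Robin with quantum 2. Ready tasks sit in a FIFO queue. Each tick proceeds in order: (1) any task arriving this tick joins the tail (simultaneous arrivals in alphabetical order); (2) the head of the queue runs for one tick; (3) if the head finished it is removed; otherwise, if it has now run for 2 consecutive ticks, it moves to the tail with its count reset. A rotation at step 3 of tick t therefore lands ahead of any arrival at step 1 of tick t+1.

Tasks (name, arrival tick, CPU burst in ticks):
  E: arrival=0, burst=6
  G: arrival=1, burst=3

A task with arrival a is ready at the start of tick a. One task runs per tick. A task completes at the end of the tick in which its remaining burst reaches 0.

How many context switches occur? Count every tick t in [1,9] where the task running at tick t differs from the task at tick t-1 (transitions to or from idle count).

t=0: queue=[E] q_used=0 → run E
t=1: queue=[E,G] q_used=1 → run E
t=2: queue=[G,E] q_used=0 → run G
t=3: queue=[G,E] q_used=1 → run G
t=4: queue=[E,G] q_used=0 → run E
t=5: queue=[E,G] q_used=1 → run E
t=6: queue=[G,E] q_used=0 → run G
t=7: queue=[E] q_used=0 → run E
t=8: queue=[E] q_used=1 → run E
t=9: (idle)

context switches = 5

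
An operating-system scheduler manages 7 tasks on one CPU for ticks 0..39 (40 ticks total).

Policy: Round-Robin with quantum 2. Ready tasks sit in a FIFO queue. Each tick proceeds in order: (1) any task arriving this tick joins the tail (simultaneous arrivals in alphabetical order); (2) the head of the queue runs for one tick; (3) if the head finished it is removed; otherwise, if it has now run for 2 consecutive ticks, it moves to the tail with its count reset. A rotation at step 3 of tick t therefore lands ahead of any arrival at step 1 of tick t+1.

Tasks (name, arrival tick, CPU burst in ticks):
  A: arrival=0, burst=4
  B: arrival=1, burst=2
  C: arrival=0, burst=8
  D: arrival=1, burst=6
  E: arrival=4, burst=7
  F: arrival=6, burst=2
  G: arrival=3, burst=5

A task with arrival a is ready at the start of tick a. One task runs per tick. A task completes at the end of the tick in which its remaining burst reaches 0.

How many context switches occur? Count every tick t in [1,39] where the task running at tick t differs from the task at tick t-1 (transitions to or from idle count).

context switches = 17

t=0: queue=[A,C] q_used=0 → run A
t=1: queue=[A,C,B,D] q_used=1 → run A
t=2: queue=[C,B,D,A] q_used=0 → run C
t=3: queue=[C,B,D,A,G] q_used=1 → run C
t=4: queue=[B,D,A,G,C,E] q_used=0 → run B
t=5: queue=[B,D,A,G,C,E] q_used=1 → run B
t=6: queue=[D,A,G,C,E,F] q_used=0 → run D
t=7: queue=[D,A,G,C,E,F] q_used=1 → run D
t=8: queue=[A,G,C,E,F,D] q_used=0 → run A
t=9: queue=[A,G,C,E,F,D] q_used=1 → run A
t=10: queue=[G,C,E,F,D] q_used=0 → run G
t=11: queue=[G,C,E,F,D] q_used=1 → run G
t=12: queue=[C,E,F,D,G] q_used=0 → run C
t=13: queue=[C,E,F,D,G] q_used=1 → run C
t=14: queue=[E,F,D,G,C] q_used=0 → run E
t=15: queue=[E,F,D,G,C] q_used=1 → run E
t=16: queue=[F,D,G,C,E] q_used=0 → run F
t=17: queue=[F,D,G,C,E] q_used=1 → run F
t=18: queue=[D,G,C,E] q_used=0 → run D
t=19: queue=[D,G,C,E] q_used=1 → run D
t=20: queue=[G,C,E,D] q_used=0 → run G
t=21: queue=[G,C,E,D] q_used=1 → run G
t=22: queue=[C,E,D,G] q_used=0 → run C
t=23: queue=[C,E,D,G] q_used=1 → run C
t=24: queue=[E,D,G,C] q_used=0 → run E
t=25: queue=[E,D,G,C] q_used=1 → run E
t=26: queue=[D,G,C,E] q_used=0 → run D
t=27: queue=[D,G,C,E] q_used=1 → run D
t=28: queue=[G,C,E] q_used=0 → run G
t=29: queue=[C,E] q_used=0 → run C
t=30: queue=[C,E] q_used=1 → run C
t=31: queue=[E] q_used=0 → run E
t=32: queue=[E] q_used=1 → run E
t=33: queue=[E] q_used=0 → run E
t=34: (idle)
t=35: (idle)
t=36: (idle)
t=37: (idle)
t=38: (idle)
t=39: (idle)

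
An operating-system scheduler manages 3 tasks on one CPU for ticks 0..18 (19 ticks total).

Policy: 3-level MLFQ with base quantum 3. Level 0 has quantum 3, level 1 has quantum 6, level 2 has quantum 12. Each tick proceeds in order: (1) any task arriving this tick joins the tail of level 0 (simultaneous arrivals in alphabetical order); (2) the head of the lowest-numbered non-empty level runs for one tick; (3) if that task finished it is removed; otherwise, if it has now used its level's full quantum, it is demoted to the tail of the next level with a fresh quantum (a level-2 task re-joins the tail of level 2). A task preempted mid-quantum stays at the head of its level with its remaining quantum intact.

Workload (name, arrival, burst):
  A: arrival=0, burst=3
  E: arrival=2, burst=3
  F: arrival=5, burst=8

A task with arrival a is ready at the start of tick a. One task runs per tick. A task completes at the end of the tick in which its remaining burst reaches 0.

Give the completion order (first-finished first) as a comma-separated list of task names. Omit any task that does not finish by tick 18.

completion order = A, E, F

t=0: L0/L1/L2 = A/-/- → run A
t=1: L0/L1/L2 = A/-/- → run A
t=2: L0/L1/L2 = AE/-/- → run A
t=3: L0/L1/L2 = E/-/- → run E
t=4: L0/L1/L2 = E/-/- → run E
t=5: L0/L1/L2 = EF/-/- → run E
t=6: L0/L1/L2 = F/-/- → run F
t=7: L0/L1/L2 = F/-/- → run F
t=8: L0/L1/L2 = F/-/- → run F
t=9: L0/L1/L2 = -/F/- → run F
t=10: L0/L1/L2 = -/F/- → run F
t=11: L0/L1/L2 = -/F/- → run F
t=12: L0/L1/L2 = -/F/- → run F
t=13: L0/L1/L2 = -/F/- → run F
t=14: (idle)
t=15: (idle)
t=16: (idle)
t=17: (idle)
t=18: (idle)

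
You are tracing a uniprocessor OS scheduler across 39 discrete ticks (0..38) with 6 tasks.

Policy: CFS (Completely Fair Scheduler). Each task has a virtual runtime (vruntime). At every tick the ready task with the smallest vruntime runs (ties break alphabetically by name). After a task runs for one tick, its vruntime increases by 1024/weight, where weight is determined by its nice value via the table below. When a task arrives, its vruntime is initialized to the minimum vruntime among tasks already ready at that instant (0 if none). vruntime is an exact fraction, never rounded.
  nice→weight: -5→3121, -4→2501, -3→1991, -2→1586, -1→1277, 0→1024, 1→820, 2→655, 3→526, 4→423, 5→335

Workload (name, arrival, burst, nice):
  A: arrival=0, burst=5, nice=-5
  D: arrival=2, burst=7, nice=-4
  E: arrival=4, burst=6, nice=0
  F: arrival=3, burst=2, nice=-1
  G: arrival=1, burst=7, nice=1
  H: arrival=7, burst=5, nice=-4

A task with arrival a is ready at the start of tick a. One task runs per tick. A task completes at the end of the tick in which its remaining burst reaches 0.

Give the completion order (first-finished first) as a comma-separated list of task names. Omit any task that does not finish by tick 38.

t=0: vr[A=0] → run A
t=1: vr[A=1024/3121 G=1024/3121] → run A
t=2: vr[A=2048/3121 D=1024/3121 G=1024/3121] → run D
t=3: vr[A=2048/3121 D=5756928/7805621 F=1024/3121 G=1024/3121] → run F
t=4: vr[A=2048/3121 D=5756928/7805621 E=1024/3121 F=4503552/3985517 G=1024/3121] → run E
t=5: vr[A=2048/3121 D=5756928/7805621 E=4145/3121 F=4503552/3985517 G=1024/3121] → run G
t=6: vr[A=2048/3121 D=5756928/7805621 E=4145/3121 F=4503552/3985517 G=1008896/639805] → run A
t=7: vr[A=3072/3121 D=5756928/7805621 E=4145/3121 F=4503552/3985517 G=1008896/639805 H=5756928/7805621] → run D
t=8: vr[A=3072/3121 D=8952832/7805621 E=4145/3121 F=4503552/3985517 G=1008896/639805 H=5756928/7805621] → run H
t=9: vr[A=3072/3121 D=8952832/7805621 E=4145/3121 F=4503552/3985517 G=1008896/639805 H=8952832/7805621] → run A
t=10: vr[A=4096/3121 D=8952832/7805621 E=4145/3121 F=4503552/3985517 G=1008896/639805 H=8952832/7805621] → run F
t=11: vr[A=4096/3121 D=8952832/7805621 E=4145/3121 G=1008896/639805 H=8952832/7805621] → run D
t=12: vr[A=4096/3121 D=12148736/7805621 E=4145/3121 G=1008896/639805 H=8952832/7805621] → run H
t=13: vr[A=4096/3121 D=12148736/7805621 E=4145/3121 G=1008896/639805 H=12148736/7805621] → run A
t=14: vr[D=12148736/7805621 E=4145/3121 G=1008896/639805 H=12148736/7805621] → run E
t=15: vr[D=12148736/7805621 E=7266/3121 G=1008896/639805 H=12148736/7805621] → run D
t=16: vr[D=15344640/7805621 E=7266/3121 G=1008896/639805 H=12148736/7805621] → run H
t=17: vr[D=15344640/7805621 E=7266/3121 G=1008896/639805 H=15344640/7805621] → run G
t=18: vr[D=15344640/7805621 E=7266/3121 G=1807872/639805 H=15344640/7805621] → run D
t=19: vr[D=18540544/7805621 E=7266/3121 G=1807872/639805 H=15344640/7805621] → run H
t=20: vr[D=18540544/7805621 E=7266/3121 G=1807872/639805 H=18540544/7805621] → run E
t=21: vr[D=18540544/7805621 E=10387/3121 G=1807872/639805 H=18540544/7805621] → run D
t=22: vr[D=21736448/7805621 E=10387/3121 G=1807872/639805 H=18540544/7805621] → run H
t=23: vr[D=21736448/7805621 E=10387/3121 G=1807872/639805] → run D
t=24: vr[E=10387/3121 G=1807872/639805] → run G
t=25: vr[E=10387/3121 G=2606848/639805] → run E
t=26: vr[E=13508/3121 G=2606848/639805] → run G
t=27: vr[E=13508/3121 G=3405824/639805] → run E
t=28: vr[E=16629/3121 G=3405824/639805] → run G
t=29: vr[E=16629/3121 G=840960/127961] → run E
t=30: vr[G=840960/127961] → run G
t=31: vr[G=5003776/639805] → run G
t=32: (idle)
t=33: (idle)
t=34: (idle)
t=35: (idle)
t=36: (idle)
t=37: (idle)
t=38: (idle)

completion order = F, A, H, D, E, G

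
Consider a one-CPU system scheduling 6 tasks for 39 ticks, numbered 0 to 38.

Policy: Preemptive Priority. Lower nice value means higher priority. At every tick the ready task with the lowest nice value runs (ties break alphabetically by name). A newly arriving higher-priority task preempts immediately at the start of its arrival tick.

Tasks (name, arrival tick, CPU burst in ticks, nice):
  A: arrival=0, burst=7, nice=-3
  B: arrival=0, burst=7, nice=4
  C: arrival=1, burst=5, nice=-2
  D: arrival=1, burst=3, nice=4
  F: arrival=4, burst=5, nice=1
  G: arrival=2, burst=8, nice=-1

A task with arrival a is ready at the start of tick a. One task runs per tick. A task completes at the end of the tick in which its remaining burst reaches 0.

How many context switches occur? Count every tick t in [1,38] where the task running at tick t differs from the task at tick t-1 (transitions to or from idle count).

context switches = 6

t=0: ready={A,B} → run A
t=1: ready={A,B,C,D} → run A
t=2: ready={A,B,C,D,G} → run A
t=3: ready={A,B,C,D,G} → run A
t=4: ready={A,B,C,D,F,G} → run A
t=5: ready={A,B,C,D,F,G} → run A
t=6: ready={A,B,C,D,F,G} → run A
t=7: ready={B,C,D,F,G} → run C
t=8: ready={B,C,D,F,G} → run C
t=9: ready={B,C,D,F,G} → run C
t=10: ready={B,C,D,F,G} → run C
t=11: ready={B,C,D,F,G} → run C
t=12: ready={B,D,F,G} → run G
t=13: ready={B,D,F,G} → run G
t=14: ready={B,D,F,G} → run G
t=15: ready={B,D,F,G} → run G
t=16: ready={B,D,F,G} → run G
t=17: ready={B,D,F,G} → run G
t=18: ready={B,D,F,G} → run G
t=19: ready={B,D,F,G} → run G
t=20: ready={B,D,F} → run F
t=21: ready={B,D,F} → run F
t=22: ready={B,D,F} → run F
t=23: ready={B,D,F} → run F
t=24: ready={B,D,F} → run F
t=25: ready={B,D} → run B
t=26: ready={B,D} → run B
t=27: ready={B,D} → run B
t=28: ready={B,D} → run B
t=29: ready={B,D} → run B
t=30: ready={B,D} → run B
t=31: ready={B,D} → run B
t=32: ready={D} → run D
t=33: ready={D} → run D
t=34: ready={D} → run D
t=35: (idle)
t=36: (idle)
t=37: (idle)
t=38: (idle)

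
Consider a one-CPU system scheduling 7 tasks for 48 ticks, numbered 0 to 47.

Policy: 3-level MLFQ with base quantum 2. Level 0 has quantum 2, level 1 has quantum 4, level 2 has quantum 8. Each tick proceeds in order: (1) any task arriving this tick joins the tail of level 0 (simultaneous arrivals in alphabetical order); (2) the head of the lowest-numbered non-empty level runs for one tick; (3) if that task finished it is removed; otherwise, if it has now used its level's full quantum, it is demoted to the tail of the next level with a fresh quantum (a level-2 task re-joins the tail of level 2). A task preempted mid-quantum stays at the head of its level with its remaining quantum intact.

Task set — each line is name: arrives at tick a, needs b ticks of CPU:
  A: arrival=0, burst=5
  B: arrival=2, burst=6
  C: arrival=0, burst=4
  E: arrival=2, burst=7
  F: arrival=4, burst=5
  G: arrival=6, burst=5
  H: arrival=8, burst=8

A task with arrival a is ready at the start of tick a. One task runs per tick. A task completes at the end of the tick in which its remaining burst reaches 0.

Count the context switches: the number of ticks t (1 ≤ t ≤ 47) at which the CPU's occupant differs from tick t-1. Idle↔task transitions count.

t=0: L0/L1/L2 = AC/-/- → run A
t=1: L0/L1/L2 = AC/-/- → run A
t=2: L0/L1/L2 = CBE/A/- → run C
t=3: L0/L1/L2 = CBE/A/- → run C
t=4: L0/L1/L2 = BEF/AC/- → run B
t=5: L0/L1/L2 = BEF/AC/- → run B
t=6: L0/L1/L2 = EFG/ACB/- → run E
t=7: L0/L1/L2 = EFG/ACB/- → run E
t=8: L0/L1/L2 = FGH/ACBE/- → run F
t=9: L0/L1/L2 = FGH/ACBE/- → run F
t=10: L0/L1/L2 = GH/ACBEF/- → run G
t=11: L0/L1/L2 = GH/ACBEF/- → run G
t=12: L0/L1/L2 = H/ACBEFG/- → run H
t=13: L0/L1/L2 = H/ACBEFG/- → run H
t=14: L0/L1/L2 = -/ACBEFGH/- → run A
t=15: L0/L1/L2 = -/ACBEFGH/- → run A
t=16: L0/L1/L2 = -/ACBEFGH/- → run A
t=17: L0/L1/L2 = -/CBEFGH/- → run C
t=18: L0/L1/L2 = -/CBEFGH/- → run C
t=19: L0/L1/L2 = -/BEFGH/- → run B
t=20: L0/L1/L2 = -/BEFGH/- → run B
t=21: L0/L1/L2 = -/BEFGH/- → run B
t=22: L0/L1/L2 = -/BEFGH/- → run B
t=23: L0/L1/L2 = -/EFGH/- → run E
t=24: L0/L1/L2 = -/EFGH/- → run E
t=25: L0/L1/L2 = -/EFGH/- → run E
t=26: L0/L1/L2 = -/EFGH/- → run E
t=27: L0/L1/L2 = -/FGH/E → run F
t=28: L0/L1/L2 = -/FGH/E → run F
t=29: L0/L1/L2 = -/FGH/E → run F
t=30: L0/L1/L2 = -/GH/E → run G
t=31: L0/L1/L2 = -/GH/E → run G
t=32: L0/L1/L2 = -/GH/E → run G
t=33: L0/L1/L2 = -/H/E → run H
t=34: L0/L1/L2 = -/H/E → run H
t=35: L0/L1/L2 = -/H/E → run H
t=36: L0/L1/L2 = -/H/E → run H
t=37: L0/L1/L2 = -/-/EH → run E
t=38: L0/L1/L2 = -/-/H → run H
t=39: L0/L1/L2 = -/-/H → run H
t=40: (idle)
t=41: (idle)
t=42: (idle)
t=43: (idle)
t=44: (idle)
t=45: (idle)
t=46: (idle)
t=47: (idle)

context switches = 16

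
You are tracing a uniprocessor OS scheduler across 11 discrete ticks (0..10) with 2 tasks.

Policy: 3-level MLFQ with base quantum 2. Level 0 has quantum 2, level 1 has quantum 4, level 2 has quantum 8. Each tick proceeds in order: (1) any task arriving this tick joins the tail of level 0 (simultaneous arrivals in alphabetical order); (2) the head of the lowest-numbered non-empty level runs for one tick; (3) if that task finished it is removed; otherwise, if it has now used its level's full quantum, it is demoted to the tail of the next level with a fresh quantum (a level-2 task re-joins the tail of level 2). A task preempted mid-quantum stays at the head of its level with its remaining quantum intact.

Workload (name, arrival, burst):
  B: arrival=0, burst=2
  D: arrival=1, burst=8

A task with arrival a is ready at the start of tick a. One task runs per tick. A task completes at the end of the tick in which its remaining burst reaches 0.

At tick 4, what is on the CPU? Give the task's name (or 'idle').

t=0: L0/L1/L2 = B/-/- → run B
t=1: L0/L1/L2 = BD/-/- → run B
t=2: L0/L1/L2 = D/-/- → run D
t=3: L0/L1/L2 = D/-/- → run D
t=4: L0/L1/L2 = -/D/- → run D
t=5: L0/L1/L2 = -/D/- → run D
t=6: L0/L1/L2 = -/D/- → run D
t=7: L0/L1/L2 = -/D/- → run D
t=8: L0/L1/L2 = -/-/D → run D
t=9: L0/L1/L2 = -/-/D → run D
t=10: (idle)

running at tick 4 = D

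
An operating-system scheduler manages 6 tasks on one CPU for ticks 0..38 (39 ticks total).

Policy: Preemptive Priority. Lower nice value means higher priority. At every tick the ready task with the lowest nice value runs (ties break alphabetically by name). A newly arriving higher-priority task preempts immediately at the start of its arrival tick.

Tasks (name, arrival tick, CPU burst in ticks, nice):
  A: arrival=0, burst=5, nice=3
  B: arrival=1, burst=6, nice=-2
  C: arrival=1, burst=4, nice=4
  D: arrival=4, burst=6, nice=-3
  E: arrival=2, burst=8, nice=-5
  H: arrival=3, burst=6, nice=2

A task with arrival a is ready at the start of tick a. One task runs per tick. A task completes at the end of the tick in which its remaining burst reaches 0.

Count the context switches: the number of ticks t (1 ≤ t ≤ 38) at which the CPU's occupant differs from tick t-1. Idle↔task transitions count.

t=0: ready={A} → run A
t=1: ready={A,B,C} → run B
t=2: ready={A,B,C,E} → run E
t=3: ready={A,B,C,E,H} → run E
t=4: ready={A,B,C,D,E,H} → run E
t=5: ready={A,B,C,D,E,H} → run E
t=6: ready={A,B,C,D,E,H} → run E
t=7: ready={A,B,C,D,E,H} → run E
t=8: ready={A,B,C,D,E,H} → run E
t=9: ready={A,B,C,D,E,H} → run E
t=10: ready={A,B,C,D,H} → run D
t=11: ready={A,B,C,D,H} → run D
t=12: ready={A,B,C,D,H} → run D
t=13: ready={A,B,C,D,H} → run D
t=14: ready={A,B,C,D,H} → run D
t=15: ready={A,B,C,D,H} → run D
t=16: ready={A,B,C,H} → run B
t=17: ready={A,B,C,H} → run B
t=18: ready={A,B,C,H} → run B
t=19: ready={A,B,C,H} → run B
t=20: ready={A,B,C,H} → run B
t=21: ready={A,C,H} → run H
t=22: ready={A,C,H} → run H
t=23: ready={A,C,H} → run H
t=24: ready={A,C,H} → run H
t=25: ready={A,C,H} → run H
t=26: ready={A,C,H} → run H
t=27: ready={A,C} → run A
t=28: ready={A,C} → run A
t=29: ready={A,C} → run A
t=30: ready={A,C} → run A
t=31: ready={C} → run C
t=32: ready={C} → run C
t=33: ready={C} → run C
t=34: ready={C} → run C
t=35: (idle)
t=36: (idle)
t=37: (idle)
t=38: (idle)

context switches = 8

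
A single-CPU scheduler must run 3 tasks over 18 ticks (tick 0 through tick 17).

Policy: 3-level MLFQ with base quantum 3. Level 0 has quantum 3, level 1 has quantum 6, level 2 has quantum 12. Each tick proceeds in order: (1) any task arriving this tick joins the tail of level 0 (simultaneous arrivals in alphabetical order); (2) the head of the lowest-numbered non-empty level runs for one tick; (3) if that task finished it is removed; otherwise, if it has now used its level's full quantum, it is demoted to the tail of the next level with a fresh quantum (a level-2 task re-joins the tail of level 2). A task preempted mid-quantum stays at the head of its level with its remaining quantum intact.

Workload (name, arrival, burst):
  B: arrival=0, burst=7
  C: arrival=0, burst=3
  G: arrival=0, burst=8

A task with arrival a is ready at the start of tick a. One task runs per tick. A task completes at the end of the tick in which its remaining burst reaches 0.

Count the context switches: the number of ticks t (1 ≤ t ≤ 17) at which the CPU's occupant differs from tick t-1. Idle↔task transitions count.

context switches = 4

t=0: L0/L1/L2 = BCG/-/- → run B
t=1: L0/L1/L2 = BCG/-/- → run B
t=2: L0/L1/L2 = BCG/-/- → run B
t=3: L0/L1/L2 = CG/B/- → run C
t=4: L0/L1/L2 = CG/B/- → run C
t=5: L0/L1/L2 = CG/B/- → run C
t=6: L0/L1/L2 = G/B/- → run G
t=7: L0/L1/L2 = G/B/- → run G
t=8: L0/L1/L2 = G/B/- → run G
t=9: L0/L1/L2 = -/BG/- → run B
t=10: L0/L1/L2 = -/BG/- → run B
t=11: L0/L1/L2 = -/BG/- → run B
t=12: L0/L1/L2 = -/BG/- → run B
t=13: L0/L1/L2 = -/G/- → run G
t=14: L0/L1/L2 = -/G/- → run G
t=15: L0/L1/L2 = -/G/- → run G
t=16: L0/L1/L2 = -/G/- → run G
t=17: L0/L1/L2 = -/G/- → run G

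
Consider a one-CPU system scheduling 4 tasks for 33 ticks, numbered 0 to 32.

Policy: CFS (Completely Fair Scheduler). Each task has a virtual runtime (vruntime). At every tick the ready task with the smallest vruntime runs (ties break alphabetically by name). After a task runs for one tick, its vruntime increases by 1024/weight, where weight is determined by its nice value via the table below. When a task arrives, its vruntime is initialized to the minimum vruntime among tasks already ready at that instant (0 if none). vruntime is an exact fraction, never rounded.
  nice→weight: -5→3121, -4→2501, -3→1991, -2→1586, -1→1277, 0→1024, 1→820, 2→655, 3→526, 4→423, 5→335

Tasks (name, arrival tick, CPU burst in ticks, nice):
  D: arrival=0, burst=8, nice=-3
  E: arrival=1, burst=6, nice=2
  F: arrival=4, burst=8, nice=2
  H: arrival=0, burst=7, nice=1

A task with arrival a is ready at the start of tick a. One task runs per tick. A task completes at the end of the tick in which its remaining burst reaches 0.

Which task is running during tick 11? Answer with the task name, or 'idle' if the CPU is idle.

running at tick 11 = D

t=0: vr[D=0 H=0] → run D
t=1: vr[D=1024/1991 E=0 H=0] → run E
t=2: vr[D=1024/1991 E=1024/655 H=0] → run H
t=3: vr[D=1024/1991 E=1024/655 H=256/205] → run D
t=4: vr[D=2048/1991 E=1024/655 F=2048/1991 H=256/205] → run D
t=5: vr[D=3072/1991 E=1024/655 F=2048/1991 H=256/205] → run F
t=6: vr[D=3072/1991 E=1024/655 F=3380224/1304105 H=256/205] → run H
t=7: vr[D=3072/1991 E=1024/655 F=3380224/1304105 H=512/205] → run D
t=8: vr[D=4096/1991 E=1024/655 F=3380224/1304105 H=512/205] → run E
t=9: vr[D=4096/1991 E=2048/655 F=3380224/1304105 H=512/205] → run D
t=10: vr[D=5120/1991 E=2048/655 F=3380224/1304105 H=512/205] → run H
t=11: vr[D=5120/1991 E=2048/655 F=3380224/1304105 H=768/205] → run D
t=12: vr[D=6144/1991 E=2048/655 F=3380224/1304105 H=768/205] → run F
t=13: vr[D=6144/1991 E=2048/655 F=5419008/1304105 H=768/205] → run D
t=14: vr[D=7168/1991 E=2048/655 F=5419008/1304105 H=768/205] → run E
t=15: vr[D=7168/1991 E=3072/655 F=5419008/1304105 H=768/205] → run D
t=16: vr[E=3072/655 F=5419008/1304105 H=768/205] → run H
t=17: vr[E=3072/655 F=5419008/1304105 H=1024/205] → run F
t=18: vr[E=3072/655 F=7457792/1304105 H=1024/205] → run E
t=19: vr[E=4096/655 F=7457792/1304105 H=1024/205] → run H
t=20: vr[E=4096/655 F=7457792/1304105 H=256/41] → run F
t=21: vr[E=4096/655 F=9496576/1304105 H=256/41] → run H
t=22: vr[E=4096/655 F=9496576/1304105 H=1536/205] → run E
t=23: vr[E=1024/131 F=9496576/1304105 H=1536/205] → run F
t=24: vr[E=1024/131 F=2307072/260821 H=1536/205] → run H
t=25: vr[E=1024/131 F=2307072/260821] → run E
t=26: vr[F=2307072/260821] → run F
t=27: vr[F=13574144/1304105] → run F
t=28: vr[F=15612928/1304105] → run F
t=29: (idle)
t=30: (idle)
t=31: (idle)
t=32: (idle)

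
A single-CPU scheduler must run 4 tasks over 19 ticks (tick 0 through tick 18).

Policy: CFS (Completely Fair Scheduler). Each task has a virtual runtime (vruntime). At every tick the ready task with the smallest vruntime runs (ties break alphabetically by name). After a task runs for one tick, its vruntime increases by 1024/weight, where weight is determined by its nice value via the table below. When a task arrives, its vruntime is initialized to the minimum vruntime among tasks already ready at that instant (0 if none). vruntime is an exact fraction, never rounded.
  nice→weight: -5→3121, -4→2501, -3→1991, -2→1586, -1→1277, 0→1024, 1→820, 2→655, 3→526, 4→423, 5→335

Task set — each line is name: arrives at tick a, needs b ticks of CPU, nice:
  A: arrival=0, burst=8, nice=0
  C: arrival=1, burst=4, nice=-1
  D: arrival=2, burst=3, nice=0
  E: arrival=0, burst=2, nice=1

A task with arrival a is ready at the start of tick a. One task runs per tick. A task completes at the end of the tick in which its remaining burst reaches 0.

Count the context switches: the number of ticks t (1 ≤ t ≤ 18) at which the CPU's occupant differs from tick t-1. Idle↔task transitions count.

t=0: vr[A=0 E=0] → run A
t=1: vr[A=1 C=0 E=0] → run C
t=2: vr[A=1 C=1024/1277 D=0 E=0] → run D
t=3: vr[A=1 C=1024/1277 D=1 E=0] → run E
t=4: vr[A=1 C=1024/1277 D=1 E=256/205] → run C
t=5: vr[A=1 C=2048/1277 D=1 E=256/205] → run A
t=6: vr[A=2 C=2048/1277 D=1 E=256/205] → run D
t=7: vr[A=2 C=2048/1277 D=2 E=256/205] → run E
t=8: vr[A=2 C=2048/1277 D=2] → run C
t=9: vr[A=2 C=3072/1277 D=2] → run A
t=10: vr[A=3 C=3072/1277 D=2] → run D
t=11: vr[A=3 C=3072/1277] → run C
t=12: vr[A=3] → run A
t=13: vr[A=4] → run A
t=14: vr[A=5] → run A
t=15: vr[A=6] → run A
t=16: vr[A=7] → run A
t=17: (idle)
t=18: (idle)

context switches = 13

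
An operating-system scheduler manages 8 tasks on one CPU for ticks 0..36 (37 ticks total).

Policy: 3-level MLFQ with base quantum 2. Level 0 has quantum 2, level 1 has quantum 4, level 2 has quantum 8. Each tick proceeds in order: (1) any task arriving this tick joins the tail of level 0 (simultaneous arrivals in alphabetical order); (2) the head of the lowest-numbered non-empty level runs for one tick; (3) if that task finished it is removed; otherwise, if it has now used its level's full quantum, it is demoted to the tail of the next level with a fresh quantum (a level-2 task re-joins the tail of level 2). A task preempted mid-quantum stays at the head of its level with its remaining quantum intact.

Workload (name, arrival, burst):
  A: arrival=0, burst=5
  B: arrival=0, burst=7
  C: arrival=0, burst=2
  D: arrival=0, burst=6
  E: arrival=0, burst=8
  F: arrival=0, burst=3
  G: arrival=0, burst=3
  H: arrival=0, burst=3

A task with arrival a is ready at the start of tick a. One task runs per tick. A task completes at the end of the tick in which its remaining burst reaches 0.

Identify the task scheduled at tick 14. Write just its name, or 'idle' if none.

running at tick 14 = H

t=0: L0/L1/L2 = ABCDEFGH/-/- → run A
t=1: L0/L1/L2 = ABCDEFGH/-/- → run A
t=2: L0/L1/L2 = BCDEFGH/A/- → run B
t=3: L0/L1/L2 = BCDEFGH/A/- → run B
t=4: L0/L1/L2 = CDEFGH/AB/- → run C
t=5: L0/L1/L2 = CDEFGH/AB/- → run C
t=6: L0/L1/L2 = DEFGH/AB/- → run D
t=7: L0/L1/L2 = DEFGH/AB/- → run D
t=8: L0/L1/L2 = EFGH/ABD/- → run E
t=9: L0/L1/L2 = EFGH/ABD/- → run E
t=10: L0/L1/L2 = FGH/ABDE/- → run F
t=11: L0/L1/L2 = FGH/ABDE/- → run F
t=12: L0/L1/L2 = GH/ABDEF/- → run G
t=13: L0/L1/L2 = GH/ABDEF/- → run G
t=14: L0/L1/L2 = H/ABDEFG/- → run H
t=15: L0/L1/L2 = H/ABDEFG/- → run H
t=16: L0/L1/L2 = -/ABDEFGH/- → run A
t=17: L0/L1/L2 = -/ABDEFGH/- → run A
t=18: L0/L1/L2 = -/ABDEFGH/- → run A
t=19: L0/L1/L2 = -/BDEFGH/- → run B
t=20: L0/L1/L2 = -/BDEFGH/- → run B
t=21: L0/L1/L2 = -/BDEFGH/- → run B
t=22: L0/L1/L2 = -/BDEFGH/- → run B
t=23: L0/L1/L2 = -/DEFGH/B → run D
t=24: L0/L1/L2 = -/DEFGH/B → run D
t=25: L0/L1/L2 = -/DEFGH/B → run D
t=26: L0/L1/L2 = -/DEFGH/B → run D
t=27: L0/L1/L2 = -/EFGH/B → run E
t=28: L0/L1/L2 = -/EFGH/B → run E
t=29: L0/L1/L2 = -/EFGH/B → run E
t=30: L0/L1/L2 = -/EFGH/B → run E
t=31: L0/L1/L2 = -/FGH/BE → run F
t=32: L0/L1/L2 = -/GH/BE → run G
t=33: L0/L1/L2 = -/H/BE → run H
t=34: L0/L1/L2 = -/-/BE → run B
t=35: L0/L1/L2 = -/-/E → run E
t=36: L0/L1/L2 = -/-/E → run E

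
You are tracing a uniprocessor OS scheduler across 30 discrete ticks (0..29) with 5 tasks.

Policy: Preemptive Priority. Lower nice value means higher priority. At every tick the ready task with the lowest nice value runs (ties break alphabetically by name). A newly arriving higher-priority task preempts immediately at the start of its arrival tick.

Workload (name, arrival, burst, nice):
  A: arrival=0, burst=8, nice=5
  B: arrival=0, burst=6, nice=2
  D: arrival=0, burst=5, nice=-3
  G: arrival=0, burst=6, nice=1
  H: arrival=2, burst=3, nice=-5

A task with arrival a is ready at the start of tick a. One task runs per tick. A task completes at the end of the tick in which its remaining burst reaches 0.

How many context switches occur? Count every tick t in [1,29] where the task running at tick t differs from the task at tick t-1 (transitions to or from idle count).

t=0: ready={A,B,D,G} → run D
t=1: ready={A,B,D,G} → run D
t=2: ready={A,B,D,G,H} → run H
t=3: ready={A,B,D,G,H} → run H
t=4: ready={A,B,D,G,H} → run H
t=5: ready={A,B,D,G} → run D
t=6: ready={A,B,D,G} → run D
t=7: ready={A,B,D,G} → run D
t=8: ready={A,B,G} → run G
t=9: ready={A,B,G} → run G
t=10: ready={A,B,G} → run G
t=11: ready={A,B,G} → run G
t=12: ready={A,B,G} → run G
t=13: ready={A,B,G} → run G
t=14: ready={A,B} → run B
t=15: ready={A,B} → run B
t=16: ready={A,B} → run B
t=17: ready={A,B} → run B
t=18: ready={A,B} → run B
t=19: ready={A,B} → run B
t=20: ready={A} → run A
t=21: ready={A} → run A
t=22: ready={A} → run A
t=23: ready={A} → run A
t=24: ready={A} → run A
t=25: ready={A} → run A
t=26: ready={A} → run A
t=27: ready={A} → run A
t=28: (idle)
t=29: (idle)

context switches = 6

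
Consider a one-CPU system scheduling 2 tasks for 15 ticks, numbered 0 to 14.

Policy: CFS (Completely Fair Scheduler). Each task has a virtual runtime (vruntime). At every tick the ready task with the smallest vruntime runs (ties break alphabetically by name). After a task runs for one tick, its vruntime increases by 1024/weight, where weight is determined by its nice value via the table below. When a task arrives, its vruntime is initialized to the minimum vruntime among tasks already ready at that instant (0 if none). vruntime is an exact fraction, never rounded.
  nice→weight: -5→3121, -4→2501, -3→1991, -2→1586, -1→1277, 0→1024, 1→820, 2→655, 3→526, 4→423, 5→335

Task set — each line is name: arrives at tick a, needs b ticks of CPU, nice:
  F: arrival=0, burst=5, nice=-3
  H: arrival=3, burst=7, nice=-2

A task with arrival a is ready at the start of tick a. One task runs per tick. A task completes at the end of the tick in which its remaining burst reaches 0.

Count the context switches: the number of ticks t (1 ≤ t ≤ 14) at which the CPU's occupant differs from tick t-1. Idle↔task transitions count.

t=0: vr[F=0] → run F
t=1: vr[F=1024/1991] → run F
t=2: vr[F=2048/1991] → run F
t=3: vr[F=3072/1991 H=3072/1991] → run F
t=4: vr[F=4096/1991 H=3072/1991] → run H
t=5: vr[F=4096/1991 H=3455488/1578863] → run F
t=6: vr[H=3455488/1578863] → run H
t=7: vr[H=4474880/1578863] → run H
t=8: vr[H=5494272/1578863] → run H
t=9: vr[H=6513664/1578863] → run H
t=10: vr[H=7533056/1578863] → run H
t=11: vr[H=8552448/1578863] → run H
t=12: (idle)
t=13: (idle)
t=14: (idle)

context switches = 4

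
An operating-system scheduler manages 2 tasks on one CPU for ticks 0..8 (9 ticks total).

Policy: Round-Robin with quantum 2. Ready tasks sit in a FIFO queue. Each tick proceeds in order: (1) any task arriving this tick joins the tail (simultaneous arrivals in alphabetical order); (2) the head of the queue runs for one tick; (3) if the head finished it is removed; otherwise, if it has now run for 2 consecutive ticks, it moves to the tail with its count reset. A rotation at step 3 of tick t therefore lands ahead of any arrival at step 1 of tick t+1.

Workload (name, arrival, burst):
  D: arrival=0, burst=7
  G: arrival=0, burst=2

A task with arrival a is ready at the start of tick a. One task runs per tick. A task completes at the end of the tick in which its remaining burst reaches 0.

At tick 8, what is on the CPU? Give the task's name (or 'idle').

t=0: queue=[D,G] q_used=0 → run D
t=1: queue=[D,G] q_used=1 → run D
t=2: queue=[G,D] q_used=0 → run G
t=3: queue=[G,D] q_used=1 → run G
t=4: queue=[D] q_used=0 → run D
t=5: queue=[D] q_used=1 → run D
t=6: queue=[D] q_used=0 → run D
t=7: queue=[D] q_used=1 → run D
t=8: queue=[D] q_used=0 → run D

running at tick 8 = D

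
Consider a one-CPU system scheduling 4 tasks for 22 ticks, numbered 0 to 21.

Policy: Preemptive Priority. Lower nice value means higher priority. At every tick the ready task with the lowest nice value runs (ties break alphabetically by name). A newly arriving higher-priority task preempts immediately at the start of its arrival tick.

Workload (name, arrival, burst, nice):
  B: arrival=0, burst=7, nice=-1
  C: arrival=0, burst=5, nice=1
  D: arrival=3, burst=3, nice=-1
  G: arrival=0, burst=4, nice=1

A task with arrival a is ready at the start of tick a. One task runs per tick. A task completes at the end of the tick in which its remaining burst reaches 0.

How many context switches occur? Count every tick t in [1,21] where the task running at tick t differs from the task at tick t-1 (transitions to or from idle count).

context switches = 4

t=0: ready={B,C,G} → run B
t=1: ready={B,C,G} → run B
t=2: ready={B,C,G} → run B
t=3: ready={B,C,D,G} → run B
t=4: ready={B,C,D,G} → run B
t=5: ready={B,C,D,G} → run B
t=6: ready={B,C,D,G} → run B
t=7: ready={C,D,G} → run D
t=8: ready={C,D,G} → run D
t=9: ready={C,D,G} → run D
t=10: ready={C,G} → run C
t=11: ready={C,G} → run C
t=12: ready={C,G} → run C
t=13: ready={C,G} → run C
t=14: ready={C,G} → run C
t=15: ready={G} → run G
t=16: ready={G} → run G
t=17: ready={G} → run G
t=18: ready={G} → run G
t=19: (idle)
t=20: (idle)
t=21: (idle)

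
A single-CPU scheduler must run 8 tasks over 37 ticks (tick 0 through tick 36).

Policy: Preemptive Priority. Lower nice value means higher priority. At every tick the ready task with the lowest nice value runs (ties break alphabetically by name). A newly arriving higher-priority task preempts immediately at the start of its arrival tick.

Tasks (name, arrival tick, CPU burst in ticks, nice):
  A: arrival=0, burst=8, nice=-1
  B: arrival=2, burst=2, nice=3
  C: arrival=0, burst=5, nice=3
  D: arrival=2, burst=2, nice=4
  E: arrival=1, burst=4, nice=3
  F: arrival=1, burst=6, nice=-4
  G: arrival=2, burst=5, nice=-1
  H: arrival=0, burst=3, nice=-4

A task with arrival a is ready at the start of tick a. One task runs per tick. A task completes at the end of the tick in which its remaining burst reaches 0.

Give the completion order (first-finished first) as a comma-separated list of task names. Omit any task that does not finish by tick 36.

completion order = F, H, A, G, B, C, E, D

t=0: ready={A,C,H} → run H
t=1: ready={A,C,E,F,H} → run F
t=2: ready={A,B,C,D,E,F,G,H} → run F
t=3: ready={A,B,C,D,E,F,G,H} → run F
t=4: ready={A,B,C,D,E,F,G,H} → run F
t=5: ready={A,B,C,D,E,F,G,H} → run F
t=6: ready={A,B,C,D,E,F,G,H} → run F
t=7: ready={A,B,C,D,E,G,H} → run H
t=8: ready={A,B,C,D,E,G,H} → run H
t=9: ready={A,B,C,D,E,G} → run A
t=10: ready={A,B,C,D,E,G} → run A
t=11: ready={A,B,C,D,E,G} → run A
t=12: ready={A,B,C,D,E,G} → run A
t=13: ready={A,B,C,D,E,G} → run A
t=14: ready={A,B,C,D,E,G} → run A
t=15: ready={A,B,C,D,E,G} → run A
t=16: ready={A,B,C,D,E,G} → run A
t=17: ready={B,C,D,E,G} → run G
t=18: ready={B,C,D,E,G} → run G
t=19: ready={B,C,D,E,G} → run G
t=20: ready={B,C,D,E,G} → run G
t=21: ready={B,C,D,E,G} → run G
t=22: ready={B,C,D,E} → run B
t=23: ready={B,C,D,E} → run B
t=24: ready={C,D,E} → run C
t=25: ready={C,D,E} → run C
t=26: ready={C,D,E} → run C
t=27: ready={C,D,E} → run C
t=28: ready={C,D,E} → run C
t=29: ready={D,E} → run E
t=30: ready={D,E} → run E
t=31: ready={D,E} → run E
t=32: ready={D,E} → run E
t=33: ready={D} → run D
t=34: ready={D} → run D
t=35: (idle)
t=36: (idle)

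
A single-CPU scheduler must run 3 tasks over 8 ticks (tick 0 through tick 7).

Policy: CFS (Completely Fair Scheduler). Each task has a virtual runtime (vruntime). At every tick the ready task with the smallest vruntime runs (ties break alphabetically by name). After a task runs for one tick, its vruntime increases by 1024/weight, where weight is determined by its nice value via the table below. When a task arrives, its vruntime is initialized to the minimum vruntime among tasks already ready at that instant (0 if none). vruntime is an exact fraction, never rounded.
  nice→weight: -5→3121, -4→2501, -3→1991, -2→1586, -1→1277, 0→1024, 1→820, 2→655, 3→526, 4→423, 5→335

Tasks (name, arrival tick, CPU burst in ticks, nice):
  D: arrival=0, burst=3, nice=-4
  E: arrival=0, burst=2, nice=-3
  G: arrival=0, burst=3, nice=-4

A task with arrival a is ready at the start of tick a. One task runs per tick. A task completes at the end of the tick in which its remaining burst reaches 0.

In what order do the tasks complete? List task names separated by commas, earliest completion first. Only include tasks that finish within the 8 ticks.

t=0: vr[D=0 E=0 G=0] → run D
t=1: vr[D=1024/2501 E=0 G=0] → run E
t=2: vr[D=1024/2501 E=1024/1991 G=0] → run G
t=3: vr[D=1024/2501 E=1024/1991 G=1024/2501] → run D
t=4: vr[D=2048/2501 E=1024/1991 G=1024/2501] → run G
t=5: vr[D=2048/2501 E=1024/1991 G=2048/2501] → run E
t=6: vr[D=2048/2501 G=2048/2501] → run D
t=7: vr[G=2048/2501] → run G

completion order = E, D, G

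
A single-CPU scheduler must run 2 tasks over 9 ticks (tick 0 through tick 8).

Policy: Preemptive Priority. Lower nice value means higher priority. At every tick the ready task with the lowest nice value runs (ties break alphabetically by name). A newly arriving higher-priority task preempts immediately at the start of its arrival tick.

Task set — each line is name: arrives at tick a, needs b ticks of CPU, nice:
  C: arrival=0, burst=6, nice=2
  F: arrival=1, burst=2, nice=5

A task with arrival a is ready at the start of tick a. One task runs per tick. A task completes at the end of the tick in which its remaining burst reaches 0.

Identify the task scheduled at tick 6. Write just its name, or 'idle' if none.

running at tick 6 = F

t=0: ready={C} → run C
t=1: ready={C,F} → run C
t=2: ready={C,F} → run C
t=3: ready={C,F} → run C
t=4: ready={C,F} → run C
t=5: ready={C,F} → run C
t=6: ready={F} → run F
t=7: ready={F} → run F
t=8: (idle)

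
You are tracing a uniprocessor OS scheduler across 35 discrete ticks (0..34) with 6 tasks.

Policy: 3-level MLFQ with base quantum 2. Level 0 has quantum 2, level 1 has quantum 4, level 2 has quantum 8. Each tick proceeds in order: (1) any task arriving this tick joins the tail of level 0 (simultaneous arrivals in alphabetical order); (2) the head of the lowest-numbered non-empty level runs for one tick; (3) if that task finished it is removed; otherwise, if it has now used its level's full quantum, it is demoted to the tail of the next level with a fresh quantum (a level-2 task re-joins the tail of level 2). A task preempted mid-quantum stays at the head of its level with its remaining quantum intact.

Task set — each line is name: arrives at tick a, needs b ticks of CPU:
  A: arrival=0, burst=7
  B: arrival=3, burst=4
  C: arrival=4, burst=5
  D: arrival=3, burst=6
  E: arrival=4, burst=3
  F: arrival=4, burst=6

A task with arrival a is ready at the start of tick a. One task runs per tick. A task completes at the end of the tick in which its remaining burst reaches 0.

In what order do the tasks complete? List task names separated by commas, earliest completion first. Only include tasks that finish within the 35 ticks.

t=0: L0/L1/L2 = A/-/- → run A
t=1: L0/L1/L2 = A/-/- → run A
t=2: L0/L1/L2 = -/A/- → run A
t=3: L0/L1/L2 = BD/A/- → run B
t=4: L0/L1/L2 = BDCEF/A/- → run B
t=5: L0/L1/L2 = DCEF/AB/- → run D
t=6: L0/L1/L2 = DCEF/AB/- → run D
t=7: L0/L1/L2 = CEF/ABD/- → run C
t=8: L0/L1/L2 = CEF/ABD/- → run C
t=9: L0/L1/L2 = EF/ABDC/- → run E
t=10: L0/L1/L2 = EF/ABDC/- → run E
t=11: L0/L1/L2 = F/ABDCE/- → run F
t=12: L0/L1/L2 = F/ABDCE/- → run F
t=13: L0/L1/L2 = -/ABDCEF/- → run A
t=14: L0/L1/L2 = -/ABDCEF/- → run A
t=15: L0/L1/L2 = -/ABDCEF/- → run A
t=16: L0/L1/L2 = -/BDCEF/A → run B
t=17: L0/L1/L2 = -/BDCEF/A → run B
t=18: L0/L1/L2 = -/DCEF/A → run D
t=19: L0/L1/L2 = -/DCEF/A → run D
t=20: L0/L1/L2 = -/DCEF/A → run D
t=21: L0/L1/L2 = -/DCEF/A → run D
t=22: L0/L1/L2 = -/CEF/A → run C
t=23: L0/L1/L2 = -/CEF/A → run C
t=24: L0/L1/L2 = -/CEF/A → run C
t=25: L0/L1/L2 = -/EF/A → run E
t=26: L0/L1/L2 = -/F/A → run F
t=27: L0/L1/L2 = -/F/A → run F
t=28: L0/L1/L2 = -/F/A → run F
t=29: L0/L1/L2 = -/F/A → run F
t=30: L0/L1/L2 = -/-/A → run A
t=31: (idle)
t=32: (idle)
t=33: (idle)
t=34: (idle)

completion order = B, D, C, E, F, A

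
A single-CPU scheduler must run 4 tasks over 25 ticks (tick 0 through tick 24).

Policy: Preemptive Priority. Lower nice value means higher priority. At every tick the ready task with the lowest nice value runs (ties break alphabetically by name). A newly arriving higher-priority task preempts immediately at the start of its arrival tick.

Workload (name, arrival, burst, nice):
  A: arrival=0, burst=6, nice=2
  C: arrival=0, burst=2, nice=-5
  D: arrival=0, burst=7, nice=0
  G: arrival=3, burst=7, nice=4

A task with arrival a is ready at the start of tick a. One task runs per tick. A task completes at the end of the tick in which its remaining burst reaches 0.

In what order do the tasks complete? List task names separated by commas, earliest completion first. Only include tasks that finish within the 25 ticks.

completion order = C, D, A, G

t=0: ready={A,C,D} → run C
t=1: ready={A,C,D} → run C
t=2: ready={A,D} → run D
t=3: ready={A,D,G} → run D
t=4: ready={A,D,G} → run D
t=5: ready={A,D,G} → run D
t=6: ready={A,D,G} → run D
t=7: ready={A,D,G} → run D
t=8: ready={A,D,G} → run D
t=9: ready={A,G} → run A
t=10: ready={A,G} → run A
t=11: ready={A,G} → run A
t=12: ready={A,G} → run A
t=13: ready={A,G} → run A
t=14: ready={A,G} → run A
t=15: ready={G} → run G
t=16: ready={G} → run G
t=17: ready={G} → run G
t=18: ready={G} → run G
t=19: ready={G} → run G
t=20: ready={G} → run G
t=21: ready={G} → run G
t=22: (idle)
t=23: (idle)
t=24: (idle)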